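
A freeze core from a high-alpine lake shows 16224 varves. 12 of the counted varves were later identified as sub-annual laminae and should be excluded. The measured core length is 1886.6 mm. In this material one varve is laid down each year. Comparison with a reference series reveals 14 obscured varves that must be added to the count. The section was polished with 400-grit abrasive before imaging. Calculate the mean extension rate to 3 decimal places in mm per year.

0.116 mm per year

Correcting the raw count gives 16224 − 12 + 14 = 16226 true varves.
Mean rate = 1886.6 mm / 16226 years ≈ 0.116 mm per year.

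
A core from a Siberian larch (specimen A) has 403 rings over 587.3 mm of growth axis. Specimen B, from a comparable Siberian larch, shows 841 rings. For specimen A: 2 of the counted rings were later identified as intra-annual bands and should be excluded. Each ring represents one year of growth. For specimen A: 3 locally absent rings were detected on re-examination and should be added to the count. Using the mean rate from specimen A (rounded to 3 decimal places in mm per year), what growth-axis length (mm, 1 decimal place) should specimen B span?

1222.8 mm

Specimen A: adjusted count: 403 − 2 + 3 = 404 rings.
A: Extension rate ≈ 587.3 / 404 = 1.454 mm per year.
Length of B = 1.454 × 841 = 1222.8 mm.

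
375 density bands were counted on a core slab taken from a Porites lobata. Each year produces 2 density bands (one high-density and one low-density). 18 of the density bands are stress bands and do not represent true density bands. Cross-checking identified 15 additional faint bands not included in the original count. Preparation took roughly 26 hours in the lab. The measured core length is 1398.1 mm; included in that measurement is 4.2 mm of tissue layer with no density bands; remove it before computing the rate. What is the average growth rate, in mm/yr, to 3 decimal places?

After corrections the count is 375 − 18 + 15 = 372 density bands.
372 density bands at 2 per year is 372 / 2 = 186 years.
The growth record spans 1398.1 − 4.2 = 1393.9 mm.
1393.9 mm over 186 years gives 1393.9 / 186 ≈ 7.494 mm/yr.

7.494 mm/yr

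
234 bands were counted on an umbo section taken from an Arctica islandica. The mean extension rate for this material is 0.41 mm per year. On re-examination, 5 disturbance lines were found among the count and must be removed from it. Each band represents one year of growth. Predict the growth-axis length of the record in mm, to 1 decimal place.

Adjusted count: 234 − 5 = 229 bands.
Length ≈ 0.41 × 229 = 93.9 mm.

93.9 mm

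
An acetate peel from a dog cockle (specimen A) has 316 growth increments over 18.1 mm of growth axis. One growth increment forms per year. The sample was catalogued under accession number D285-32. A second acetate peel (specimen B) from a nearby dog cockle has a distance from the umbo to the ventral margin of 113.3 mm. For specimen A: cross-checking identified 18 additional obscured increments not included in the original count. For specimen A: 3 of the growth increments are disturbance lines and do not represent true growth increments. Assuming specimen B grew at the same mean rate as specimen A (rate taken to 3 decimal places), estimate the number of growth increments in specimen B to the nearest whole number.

2060 growth increments

Specimen A: true growth increment count = 316 − 3 + 18 = 331.
A: Mean rate = 18.1 mm / 331 years ≈ 0.055 mm/yr.
For B, 113.3 / 0.055 = 2060.00 years ≈ 2060 growth increments.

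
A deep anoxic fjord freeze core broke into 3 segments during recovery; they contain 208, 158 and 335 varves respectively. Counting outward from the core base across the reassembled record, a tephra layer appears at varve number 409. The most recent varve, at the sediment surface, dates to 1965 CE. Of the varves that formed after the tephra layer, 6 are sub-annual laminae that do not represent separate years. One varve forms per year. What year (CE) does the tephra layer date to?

Total varves = 208 + 158 + 335 = 701.
701 − 409 = 292 varves lie beyond the tephra layer toward the sediment surface.
292 − 6 false = 286 true varves after the tephra layer.
Counting back 286 years from 1965 CE places the tephra layer in 1965 − 286 = 1679 CE.

1679 CE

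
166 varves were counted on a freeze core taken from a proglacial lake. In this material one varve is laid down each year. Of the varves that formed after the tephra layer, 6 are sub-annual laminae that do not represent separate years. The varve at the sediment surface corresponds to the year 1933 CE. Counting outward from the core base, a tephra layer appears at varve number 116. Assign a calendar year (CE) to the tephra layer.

166 − 116 = 50 varves lie beyond the tephra layer toward the sediment surface.
Excluding 6 false varves: 50 − 6 = 44.
Counting back 44 years from 1933 CE places the tephra layer in 1933 − 44 = 1889 CE.

1889 CE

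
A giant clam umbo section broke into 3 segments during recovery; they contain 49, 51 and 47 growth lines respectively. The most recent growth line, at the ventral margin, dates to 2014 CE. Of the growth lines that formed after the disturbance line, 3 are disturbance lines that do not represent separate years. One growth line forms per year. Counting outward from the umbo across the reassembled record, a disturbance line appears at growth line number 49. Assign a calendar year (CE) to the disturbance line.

1919 CE

Total growth lines = 49 + 51 + 47 = 147.
Between growth line 49 and the ventral margin there are 147 − 49 = 98 growth lines.
Excluding 3 false growth lines: 98 − 3 = 95.
Counting back 95 years from 2014 CE places the disturbance line in 2014 − 95 = 1919 CE.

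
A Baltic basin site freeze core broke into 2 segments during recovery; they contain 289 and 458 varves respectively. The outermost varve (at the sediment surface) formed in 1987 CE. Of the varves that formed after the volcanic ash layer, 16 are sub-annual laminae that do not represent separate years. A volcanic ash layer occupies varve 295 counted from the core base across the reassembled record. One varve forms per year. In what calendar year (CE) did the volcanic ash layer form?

Total varves = 289 + 458 = 747.
747 − 295 = 452 varves lie beyond the volcanic ash layer toward the sediment surface.
Excluding 16 false varves: 452 − 16 = 436.
The varve at the sediment surface is 1987 CE, so the volcanic ash layer dates to 1987 − 436 = 1551 CE.

1551 CE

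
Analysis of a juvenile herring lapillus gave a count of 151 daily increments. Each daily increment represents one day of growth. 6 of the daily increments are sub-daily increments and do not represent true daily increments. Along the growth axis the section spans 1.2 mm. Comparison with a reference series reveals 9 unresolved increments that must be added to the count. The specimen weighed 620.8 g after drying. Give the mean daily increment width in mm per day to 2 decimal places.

0.01 mm per day

Correcting the raw count gives 151 − 6 + 9 = 154 true daily increments.
Mean rate = 1.2 mm / 154 days ≈ 0.01 mm per day.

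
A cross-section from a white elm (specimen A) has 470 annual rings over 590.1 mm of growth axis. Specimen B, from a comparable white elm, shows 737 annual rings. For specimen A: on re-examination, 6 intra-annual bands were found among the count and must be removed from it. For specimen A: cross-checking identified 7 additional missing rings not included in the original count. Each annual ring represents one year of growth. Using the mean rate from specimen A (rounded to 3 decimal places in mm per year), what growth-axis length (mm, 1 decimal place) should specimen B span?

923.5 mm

Specimen A: true annual ring count = 470 − 6 + 7 = 471.
A: Extension rate ≈ 590.1 / 471 = 1.253 mm per year.
B's length ≈ 1.253 × 737 = 923.5 mm.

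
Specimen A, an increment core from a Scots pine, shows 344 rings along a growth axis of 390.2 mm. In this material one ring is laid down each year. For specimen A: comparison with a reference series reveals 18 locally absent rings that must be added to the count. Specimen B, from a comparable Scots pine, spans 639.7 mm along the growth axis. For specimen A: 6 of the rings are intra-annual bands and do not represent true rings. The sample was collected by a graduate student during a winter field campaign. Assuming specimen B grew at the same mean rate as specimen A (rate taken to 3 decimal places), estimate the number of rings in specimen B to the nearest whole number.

Specimen A: correcting the raw count gives 344 − 6 + 18 = 356 true rings.
A: Extension rate ≈ 390.2 / 356 = 1.096 mm/year.
Specimen B: 639.7 mm / 1.096 mm per year = 583.67 years ≈ 584 rings.

584 rings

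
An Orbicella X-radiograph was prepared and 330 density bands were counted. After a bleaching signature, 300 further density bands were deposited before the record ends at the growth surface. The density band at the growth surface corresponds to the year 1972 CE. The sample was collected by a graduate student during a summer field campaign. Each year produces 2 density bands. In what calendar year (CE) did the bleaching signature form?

1822 CE

300 density bands post-date the bleaching signature.
300 density bands at 2 per year is 300 / 2 = 150 years.
The density band at the growth surface is 1972 CE, so the bleaching signature dates to 1972 − 150 = 1822 CE.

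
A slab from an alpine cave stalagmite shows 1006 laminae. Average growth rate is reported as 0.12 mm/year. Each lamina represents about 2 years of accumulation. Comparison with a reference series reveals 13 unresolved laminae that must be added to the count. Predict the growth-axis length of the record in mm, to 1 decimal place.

After corrections the count is 1006 + 13 = 1019 laminae.
Multiplying by 2 years per lamina: 1019 × 2 = 2038 years.
Length ≈ 0.12 × 2038 = 244.6 mm.

244.6 mm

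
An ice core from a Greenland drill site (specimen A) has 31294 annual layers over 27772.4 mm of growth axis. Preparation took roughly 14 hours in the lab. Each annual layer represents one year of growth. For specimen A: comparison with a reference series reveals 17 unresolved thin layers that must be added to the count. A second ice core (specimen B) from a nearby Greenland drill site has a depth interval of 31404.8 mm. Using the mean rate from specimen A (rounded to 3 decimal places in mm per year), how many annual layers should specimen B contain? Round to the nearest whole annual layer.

Specimen A: true annual layer count = 31294 + 17 = 31311.
A: 27772.4 mm over 31311 years gives 27772.4 / 31311 ≈ 0.887 mm per year.
Specimen B: 31404.8 mm / 0.887 mm per year = 35405.64 years ≈ 35406 annual layers.

35406 annual layers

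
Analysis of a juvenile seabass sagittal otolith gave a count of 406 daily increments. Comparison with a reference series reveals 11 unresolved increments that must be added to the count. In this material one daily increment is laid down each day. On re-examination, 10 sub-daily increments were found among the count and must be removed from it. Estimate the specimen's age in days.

407 days

True daily increment count = 406 − 10 + 11 = 407.
With a one-to-one daily increment periodicity this is 407 days.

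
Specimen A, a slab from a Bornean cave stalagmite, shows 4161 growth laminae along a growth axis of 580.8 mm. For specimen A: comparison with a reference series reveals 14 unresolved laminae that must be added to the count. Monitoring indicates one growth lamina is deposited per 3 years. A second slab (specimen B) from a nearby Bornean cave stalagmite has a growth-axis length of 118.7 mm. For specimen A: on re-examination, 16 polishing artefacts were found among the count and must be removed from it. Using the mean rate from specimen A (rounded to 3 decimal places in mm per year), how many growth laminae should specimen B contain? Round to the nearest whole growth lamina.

Specimen A: adjusted count: 4161 − 16 + 14 = 4159 growth laminae.
Specimen A: 4159 growth laminae at 3 years each span 4159 × 3 = 12477 years.
A: Extension rate ≈ 580.8 / 12477 = 0.047 mm/year.
Specimen B: 118.7 mm / 0.047 mm per year = 2525.53 years; at 3 years per growth lamina that is 2525.53 / 3 ≈ 842 growth laminae.

842 growth laminae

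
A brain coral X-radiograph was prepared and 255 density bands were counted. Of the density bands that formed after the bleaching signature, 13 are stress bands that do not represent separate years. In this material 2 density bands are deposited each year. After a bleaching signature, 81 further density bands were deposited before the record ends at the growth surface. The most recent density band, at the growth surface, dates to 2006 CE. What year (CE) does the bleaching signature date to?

1972 CE

81 density bands formed after the bleaching signature.
Removing the 13 false density bands leaves 81 − 13 = 68 true density bands beyond the bleaching signature.
Dividing by 2 density bands per year: 68 / 2 = 34 years.
Counting back 34 years from 2006 CE places the bleaching signature in 2006 − 34 = 1972 CE.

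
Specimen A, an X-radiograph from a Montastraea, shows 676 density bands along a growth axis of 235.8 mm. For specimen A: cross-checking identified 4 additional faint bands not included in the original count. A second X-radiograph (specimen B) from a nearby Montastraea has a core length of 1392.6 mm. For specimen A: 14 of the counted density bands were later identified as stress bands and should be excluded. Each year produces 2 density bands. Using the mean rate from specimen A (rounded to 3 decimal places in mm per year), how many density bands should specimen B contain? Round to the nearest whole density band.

3934 density bands

Specimen A: after corrections the count is 676 − 14 + 4 = 666 density bands.
Specimen A: 666 density bands at 2 per year is 666 / 2 = 333 years.
A: Extension rate ≈ 235.8 / 333 = 0.708 mm per year.
For B, 1392.6 / 0.708 = 1966.95 years; at 2 density bands per year that is 1966.95 × 2 ≈ 3934 density bands.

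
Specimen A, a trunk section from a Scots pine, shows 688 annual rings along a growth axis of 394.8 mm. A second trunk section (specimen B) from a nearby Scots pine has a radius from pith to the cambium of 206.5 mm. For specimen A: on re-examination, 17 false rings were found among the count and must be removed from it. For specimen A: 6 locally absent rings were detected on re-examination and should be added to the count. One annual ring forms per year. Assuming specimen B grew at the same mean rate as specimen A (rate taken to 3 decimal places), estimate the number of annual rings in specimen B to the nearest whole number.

Specimen A: correcting the raw count gives 688 − 17 + 6 = 677 true annual rings.
A: 394.8 mm over 677 years gives 394.8 / 677 ≈ 0.583 mm per year.
B spans 206.5 / 0.583 = 354.20 years ≈ 354 annual rings.

354 annual rings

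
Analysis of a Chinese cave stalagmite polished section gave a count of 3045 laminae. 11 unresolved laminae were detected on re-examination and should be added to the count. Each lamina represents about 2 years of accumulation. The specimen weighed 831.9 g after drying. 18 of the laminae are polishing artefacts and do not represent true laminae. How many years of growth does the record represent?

After corrections the count is 3045 − 18 + 11 = 3038 laminae.
3038 laminae at 2 years each span 3038 × 2 = 6076 years.

6076 years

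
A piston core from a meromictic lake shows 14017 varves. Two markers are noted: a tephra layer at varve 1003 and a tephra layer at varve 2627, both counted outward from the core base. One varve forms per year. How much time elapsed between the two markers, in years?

The two markers are separated by 2627 − 1003 = 1624 varves.
That is 1624 years at one varve per year.

1624 years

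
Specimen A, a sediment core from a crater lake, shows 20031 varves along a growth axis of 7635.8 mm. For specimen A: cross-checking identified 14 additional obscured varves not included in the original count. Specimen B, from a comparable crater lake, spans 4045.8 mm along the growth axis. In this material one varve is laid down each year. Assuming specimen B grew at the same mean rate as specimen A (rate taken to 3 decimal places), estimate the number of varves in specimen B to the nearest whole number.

10619 varves

Specimen A: true varve count = 20031 + 14 = 20045.
A: Mean rate = 7635.8 mm / 20045 years ≈ 0.381 mm/yr.
Specimen B: 4045.8 mm / 0.381 mm per year = 10618.90 years ≈ 10619 varves.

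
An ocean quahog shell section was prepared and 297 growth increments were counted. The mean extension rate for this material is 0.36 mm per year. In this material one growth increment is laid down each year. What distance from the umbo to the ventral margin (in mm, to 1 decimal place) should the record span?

The record spans 297 years at 0.36 mm per year.
297 years at 0.36 mm/year gives 0.36 × 297 = 106.9 mm.

106.9 mm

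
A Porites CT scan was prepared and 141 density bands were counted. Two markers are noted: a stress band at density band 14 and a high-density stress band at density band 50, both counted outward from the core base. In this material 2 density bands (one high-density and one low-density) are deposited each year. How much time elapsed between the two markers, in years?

18 years

The two markers are separated by 50 − 14 = 36 density bands.
Dividing by 2 density bands per year: 36 / 2 = 18 years.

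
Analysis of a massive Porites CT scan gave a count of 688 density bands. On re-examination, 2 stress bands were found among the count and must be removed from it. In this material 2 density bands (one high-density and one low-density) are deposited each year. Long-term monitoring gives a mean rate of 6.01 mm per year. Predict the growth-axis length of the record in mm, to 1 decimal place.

After corrections the count is 688 − 2 = 686 density bands.
With 2 density bands per year, 686 / 2 = 343 years.
Length ≈ 6.01 × 343 = 2061.4 mm.

2061.4 mm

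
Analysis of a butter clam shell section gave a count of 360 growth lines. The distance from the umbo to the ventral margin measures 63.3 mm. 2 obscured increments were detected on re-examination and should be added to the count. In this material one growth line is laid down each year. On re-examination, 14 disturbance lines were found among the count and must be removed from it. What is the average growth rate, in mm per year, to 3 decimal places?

Adjusted count: 360 − 14 + 2 = 348 growth lines.
63.3 mm over 348 years gives 63.3 / 348 ≈ 0.182 mm per year.

0.182 mm per year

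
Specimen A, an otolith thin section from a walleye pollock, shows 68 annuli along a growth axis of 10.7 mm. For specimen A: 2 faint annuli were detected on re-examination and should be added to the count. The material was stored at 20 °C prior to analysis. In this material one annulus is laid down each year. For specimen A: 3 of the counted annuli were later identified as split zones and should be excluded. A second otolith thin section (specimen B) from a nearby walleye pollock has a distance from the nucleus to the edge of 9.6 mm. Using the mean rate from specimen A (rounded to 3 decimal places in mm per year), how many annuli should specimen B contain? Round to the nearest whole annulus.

60 annuli

Specimen A: after corrections the count is 68 − 3 + 2 = 67 annuli.
A: 10.7 mm over 67 years gives 10.7 / 67 ≈ 0.160 mm/yr.
Specimen B: 9.6 mm / 0.160 mm per year = 60.00 years ≈ 60 annuli.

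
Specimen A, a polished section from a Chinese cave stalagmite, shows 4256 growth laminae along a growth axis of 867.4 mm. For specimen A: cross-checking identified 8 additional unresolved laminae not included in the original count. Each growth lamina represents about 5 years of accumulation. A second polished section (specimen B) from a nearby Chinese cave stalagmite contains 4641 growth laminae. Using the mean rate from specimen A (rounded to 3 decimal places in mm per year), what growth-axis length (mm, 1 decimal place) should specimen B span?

Specimen A: correcting the raw count gives 4256 + 8 = 4264 true growth laminae.
Specimen A: at 5 years per growth lamina, 4264 × 5 = 21320 years.
A: 867.4 mm over 21320 years gives 867.4 / 21320 ≈ 0.041 mm per year.
Specimen B: multiplying by 5 years per growth lamina: 4641 × 5 = 23205 years. For B, 0.041 mm/year × 23205 years = 951.4 mm.

951.4 mm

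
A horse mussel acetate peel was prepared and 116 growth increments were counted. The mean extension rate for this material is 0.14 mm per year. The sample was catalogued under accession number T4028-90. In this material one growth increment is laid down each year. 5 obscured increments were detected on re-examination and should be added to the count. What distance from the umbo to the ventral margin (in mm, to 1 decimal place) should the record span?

16.9 mm

True growth increment count = 116 + 5 = 121.
121 years at 0.14 mm/year gives 0.14 × 121 = 16.9 mm.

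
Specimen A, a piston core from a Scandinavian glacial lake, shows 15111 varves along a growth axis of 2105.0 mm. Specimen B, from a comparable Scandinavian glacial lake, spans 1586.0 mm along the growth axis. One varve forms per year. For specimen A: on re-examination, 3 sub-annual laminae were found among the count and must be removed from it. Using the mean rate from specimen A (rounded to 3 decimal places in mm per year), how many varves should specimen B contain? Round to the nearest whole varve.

11410 varves

Specimen A: true varve count = 15111 − 3 = 15108.
A: 2105.0 mm over 15108 years gives 2105.0 / 15108 ≈ 0.139 mm per year.
For B, 1586.0 / 0.139 = 11410.07 years ≈ 11410 varves.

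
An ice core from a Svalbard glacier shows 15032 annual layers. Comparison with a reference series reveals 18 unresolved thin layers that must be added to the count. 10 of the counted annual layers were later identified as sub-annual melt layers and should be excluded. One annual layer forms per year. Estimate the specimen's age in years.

Correcting the raw count gives 15032 − 10 + 18 = 15040 true annual layers.
One annual layer per year makes the duration 15040 years.

15040 years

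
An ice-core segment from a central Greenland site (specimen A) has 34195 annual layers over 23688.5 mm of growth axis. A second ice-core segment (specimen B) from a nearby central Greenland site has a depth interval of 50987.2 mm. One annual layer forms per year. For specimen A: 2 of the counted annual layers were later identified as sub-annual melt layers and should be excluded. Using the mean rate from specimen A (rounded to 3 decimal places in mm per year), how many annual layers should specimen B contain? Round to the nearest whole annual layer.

Specimen A: adjusted count: 34195 − 2 = 34193 annual layers.
A: Extension rate ≈ 23688.5 / 34193 = 0.693 mm/year.
B spans 50987.2 / 0.693 = 73574.60 years ≈ 73575 annual layers.

73575 annual layers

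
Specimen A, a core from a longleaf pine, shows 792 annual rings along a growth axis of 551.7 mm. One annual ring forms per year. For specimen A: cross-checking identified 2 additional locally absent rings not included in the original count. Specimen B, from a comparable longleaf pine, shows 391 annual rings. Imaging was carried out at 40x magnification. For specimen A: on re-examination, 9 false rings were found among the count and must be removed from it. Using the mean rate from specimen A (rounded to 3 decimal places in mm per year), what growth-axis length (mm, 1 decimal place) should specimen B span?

274.9 mm

Specimen A: adjusted count: 792 − 9 + 2 = 785 annual rings.
A: 551.7 mm over 785 years gives 551.7 / 785 ≈ 0.703 mm/year.
Length of B = 0.703 × 391 = 274.9 mm.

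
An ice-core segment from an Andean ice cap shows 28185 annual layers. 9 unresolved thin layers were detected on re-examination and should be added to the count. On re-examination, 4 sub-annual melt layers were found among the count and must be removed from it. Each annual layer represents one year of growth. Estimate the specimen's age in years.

True annual layer count = 28185 − 4 + 9 = 28190.
One annual layer per year makes the duration 28190 years.

28190 years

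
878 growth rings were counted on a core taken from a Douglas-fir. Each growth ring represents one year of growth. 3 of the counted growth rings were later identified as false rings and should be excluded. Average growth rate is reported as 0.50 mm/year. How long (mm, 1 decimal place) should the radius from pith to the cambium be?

437.5 mm

Adjusted count: 878 − 3 = 875 growth rings.
Length ≈ 0.50 × 875 = 437.5 mm.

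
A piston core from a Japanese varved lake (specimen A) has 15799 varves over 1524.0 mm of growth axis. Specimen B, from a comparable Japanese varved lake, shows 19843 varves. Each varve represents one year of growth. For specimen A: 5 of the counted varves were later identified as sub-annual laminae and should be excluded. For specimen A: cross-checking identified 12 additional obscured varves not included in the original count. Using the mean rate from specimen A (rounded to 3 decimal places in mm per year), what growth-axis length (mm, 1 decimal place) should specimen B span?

Specimen A: true varve count = 15799 − 5 + 12 = 15806.
A: Extension rate ≈ 1524.0 / 15806 = 0.096 mm per year.
B's length ≈ 0.096 × 19843 = 1904.9 mm.

1904.9 mm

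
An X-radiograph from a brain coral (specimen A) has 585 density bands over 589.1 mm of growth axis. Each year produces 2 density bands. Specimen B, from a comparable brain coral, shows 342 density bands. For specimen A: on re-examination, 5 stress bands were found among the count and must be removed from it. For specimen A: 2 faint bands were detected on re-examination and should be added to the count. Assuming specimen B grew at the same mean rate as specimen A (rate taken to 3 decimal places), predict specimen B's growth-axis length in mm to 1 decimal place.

346.1 mm

Specimen A: true density band count = 585 − 5 + 2 = 582.
Specimen A: with 2 density bands per year, 582 / 2 = 291 years.
A: Extension rate ≈ 589.1 / 291 = 2.024 mm/year.
Specimen B: 342 density bands at 2 per year is 342 / 2 = 171 years. Length of B = 2.024 × 171 = 346.1 mm.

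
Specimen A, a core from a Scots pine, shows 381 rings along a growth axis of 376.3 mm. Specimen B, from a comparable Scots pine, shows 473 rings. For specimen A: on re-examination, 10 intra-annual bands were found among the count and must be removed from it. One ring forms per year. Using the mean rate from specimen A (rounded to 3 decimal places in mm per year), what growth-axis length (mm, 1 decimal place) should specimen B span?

479.6 mm

Specimen A: after corrections the count is 381 − 10 = 371 rings.
A: Mean rate = 376.3 mm / 371 years ≈ 1.014 mm/yr.
B's length ≈ 1.014 × 473 = 479.6 mm.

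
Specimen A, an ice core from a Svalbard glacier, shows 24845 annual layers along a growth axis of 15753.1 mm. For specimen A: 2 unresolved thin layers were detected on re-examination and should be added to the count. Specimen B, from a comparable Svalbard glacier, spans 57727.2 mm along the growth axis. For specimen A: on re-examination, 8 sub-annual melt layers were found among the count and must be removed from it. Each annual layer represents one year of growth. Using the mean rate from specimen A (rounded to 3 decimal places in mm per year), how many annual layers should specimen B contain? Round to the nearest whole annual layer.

91052 annual layers

Specimen A: adjusted count: 24845 − 8 + 2 = 24839 annual layers.
A: 15753.1 mm over 24839 years gives 15753.1 / 24839 ≈ 0.634 mm/yr.
B spans 57727.2 / 0.634 = 91052.37 years ≈ 91052 annual layers.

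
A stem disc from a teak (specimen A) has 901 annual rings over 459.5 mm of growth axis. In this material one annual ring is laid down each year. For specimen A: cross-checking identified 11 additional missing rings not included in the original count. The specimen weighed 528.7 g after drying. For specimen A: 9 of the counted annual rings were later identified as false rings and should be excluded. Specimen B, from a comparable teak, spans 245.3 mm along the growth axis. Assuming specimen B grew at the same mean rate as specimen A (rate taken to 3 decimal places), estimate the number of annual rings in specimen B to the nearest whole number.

Specimen A: adjusted count: 901 − 9 + 11 = 903 annual rings.
A: 459.5 mm over 903 years gives 459.5 / 903 ≈ 0.509 mm per year.
For B, 245.3 / 0.509 = 481.93 years ≈ 482 annual rings.

482 annual rings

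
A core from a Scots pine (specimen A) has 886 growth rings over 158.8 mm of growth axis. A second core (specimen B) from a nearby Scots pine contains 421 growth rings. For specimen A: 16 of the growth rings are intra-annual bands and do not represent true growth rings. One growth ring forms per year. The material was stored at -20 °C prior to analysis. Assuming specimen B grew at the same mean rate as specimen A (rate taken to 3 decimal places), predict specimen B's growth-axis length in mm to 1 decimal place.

77.0 mm

Specimen A: correcting the raw count gives 886 − 16 = 870 true growth rings.
A: Mean rate = 158.8 mm / 870 years ≈ 0.183 mm per year.
For B, 0.183 mm/year × 421 years = 77.0 mm.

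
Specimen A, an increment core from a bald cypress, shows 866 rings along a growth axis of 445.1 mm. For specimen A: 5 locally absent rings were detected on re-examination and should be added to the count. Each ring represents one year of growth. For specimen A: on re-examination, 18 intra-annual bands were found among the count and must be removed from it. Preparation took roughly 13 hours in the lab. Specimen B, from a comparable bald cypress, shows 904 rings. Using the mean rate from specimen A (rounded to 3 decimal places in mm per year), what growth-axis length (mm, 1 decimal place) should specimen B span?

Specimen A: true ring count = 866 − 18 + 5 = 853.
A: Mean rate = 445.1 mm / 853 years ≈ 0.522 mm/year.
B's length ≈ 0.522 × 904 = 471.9 mm.

471.9 mm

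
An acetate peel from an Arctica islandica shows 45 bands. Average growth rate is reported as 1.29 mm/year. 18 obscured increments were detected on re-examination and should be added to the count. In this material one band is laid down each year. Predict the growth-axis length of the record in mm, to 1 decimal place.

Adjusted count: 45 + 18 = 63 bands.
Predicted length = 1.29 mm/year × 63 years = 81.3 mm.

81.3 mm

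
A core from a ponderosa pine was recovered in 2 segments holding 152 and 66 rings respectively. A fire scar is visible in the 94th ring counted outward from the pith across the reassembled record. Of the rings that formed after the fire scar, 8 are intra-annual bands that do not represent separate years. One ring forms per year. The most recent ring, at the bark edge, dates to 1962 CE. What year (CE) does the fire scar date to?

1846 CE

Total rings = 152 + 66 = 218.
The fire scar sits at ring 94 from the pith, so 218 − 94 = 124 rings formed after it.
Removing the 8 false rings leaves 124 − 8 = 116 true rings beyond the fire scar.
1962 − 116 = 1846 CE.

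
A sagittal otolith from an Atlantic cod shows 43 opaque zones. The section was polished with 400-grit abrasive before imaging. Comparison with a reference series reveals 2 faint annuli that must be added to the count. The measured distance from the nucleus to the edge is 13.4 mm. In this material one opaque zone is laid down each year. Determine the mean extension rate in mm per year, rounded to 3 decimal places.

After corrections the count is 43 + 2 = 45 opaque zones.
Mean rate = 13.4 mm / 45 years ≈ 0.298 mm per year.

0.298 mm per year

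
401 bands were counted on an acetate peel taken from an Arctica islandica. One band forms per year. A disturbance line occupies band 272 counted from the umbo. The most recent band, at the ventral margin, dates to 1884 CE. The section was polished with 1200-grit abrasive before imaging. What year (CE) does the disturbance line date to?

1755 CE

The disturbance line sits at band 272 from the umbo, so 401 − 272 = 129 bands formed after it.
Counting back 129 years from 1884 CE places the disturbance line in 1884 − 129 = 1755 CE.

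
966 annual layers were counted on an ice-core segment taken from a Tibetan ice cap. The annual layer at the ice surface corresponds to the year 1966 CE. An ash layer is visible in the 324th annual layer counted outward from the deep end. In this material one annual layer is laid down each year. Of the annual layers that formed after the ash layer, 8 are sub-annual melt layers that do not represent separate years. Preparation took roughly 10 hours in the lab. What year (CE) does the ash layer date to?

1332 CE

The ash layer sits at annual layer 324 from the deep end, so 966 − 324 = 642 annual layers formed after it.
Removing the 8 false annual layers leaves 642 − 8 = 634 true annual layers beyond the ash layer.
1966 − 634 = 1332 CE.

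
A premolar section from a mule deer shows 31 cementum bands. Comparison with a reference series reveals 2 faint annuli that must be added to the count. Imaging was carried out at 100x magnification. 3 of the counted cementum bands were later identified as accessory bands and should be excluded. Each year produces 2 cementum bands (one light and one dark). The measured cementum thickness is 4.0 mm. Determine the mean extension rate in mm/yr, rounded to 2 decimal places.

0.27 mm/yr

True cementum band count = 31 − 3 + 2 = 30.
With 2 cementum bands per year, 30 / 2 = 15 years.
Mean rate = 4.0 mm / 15 years ≈ 0.27 mm/yr.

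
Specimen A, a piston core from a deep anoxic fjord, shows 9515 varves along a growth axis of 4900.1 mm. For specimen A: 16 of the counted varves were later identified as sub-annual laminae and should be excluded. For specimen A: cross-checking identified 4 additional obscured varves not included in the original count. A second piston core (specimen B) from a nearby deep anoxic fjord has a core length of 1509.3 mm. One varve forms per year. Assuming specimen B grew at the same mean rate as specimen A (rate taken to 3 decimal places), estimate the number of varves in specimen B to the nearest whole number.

2925 varves

Specimen A: correcting the raw count gives 9515 − 16 + 4 = 9503 true varves.
A: Mean rate = 4900.1 mm / 9503 years ≈ 0.516 mm per year.
B spans 1509.3 / 0.516 = 2925.00 years ≈ 2925 varves.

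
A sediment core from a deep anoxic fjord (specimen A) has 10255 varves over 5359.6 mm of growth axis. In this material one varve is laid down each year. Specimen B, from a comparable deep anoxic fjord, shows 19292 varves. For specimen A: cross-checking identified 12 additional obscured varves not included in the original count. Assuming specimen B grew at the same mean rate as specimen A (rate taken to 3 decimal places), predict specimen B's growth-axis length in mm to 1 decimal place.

10070.4 mm

Specimen A: adjusted count: 10255 + 12 = 10267 varves.
A: 5359.6 mm over 10267 years gives 5359.6 / 10267 ≈ 0.522 mm/yr.
B's length ≈ 0.522 × 19292 = 10070.4 mm.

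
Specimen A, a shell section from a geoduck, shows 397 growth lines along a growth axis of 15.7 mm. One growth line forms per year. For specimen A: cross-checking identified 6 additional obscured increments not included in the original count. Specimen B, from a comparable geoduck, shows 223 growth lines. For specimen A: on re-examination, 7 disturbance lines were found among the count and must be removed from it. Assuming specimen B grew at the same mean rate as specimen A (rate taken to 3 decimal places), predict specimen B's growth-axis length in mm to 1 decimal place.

Specimen A: correcting the raw count gives 397 − 7 + 6 = 396 true growth lines.
A: Extension rate ≈ 15.7 / 396 = 0.040 mm per year.
Length of B = 0.040 × 223 = 8.9 mm.

8.9 mm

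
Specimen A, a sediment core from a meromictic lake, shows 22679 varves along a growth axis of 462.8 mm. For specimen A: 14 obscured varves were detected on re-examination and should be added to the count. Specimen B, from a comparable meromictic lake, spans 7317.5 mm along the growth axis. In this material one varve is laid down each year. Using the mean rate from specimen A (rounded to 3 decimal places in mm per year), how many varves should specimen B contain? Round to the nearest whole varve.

365875 varves

Specimen A: correcting the raw count gives 22679 + 14 = 22693 true varves.
A: 462.8 mm over 22693 years gives 462.8 / 22693 ≈ 0.020 mm/yr.
Specimen B: 7317.5 mm / 0.020 mm per year = 365875.00 years ≈ 365875 varves.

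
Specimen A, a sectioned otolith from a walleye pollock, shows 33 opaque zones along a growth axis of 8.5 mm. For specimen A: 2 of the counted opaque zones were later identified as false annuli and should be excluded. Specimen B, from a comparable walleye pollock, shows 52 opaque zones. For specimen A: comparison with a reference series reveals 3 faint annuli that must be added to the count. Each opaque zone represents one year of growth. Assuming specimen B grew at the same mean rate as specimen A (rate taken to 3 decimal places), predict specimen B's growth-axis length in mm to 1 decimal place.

Specimen A: true opaque zone count = 33 − 2 + 3 = 34.
A: Extension rate ≈ 8.5 / 34 = 0.250 mm/year.
Length of B = 0.250 × 52 = 13.0 mm.

13.0 mm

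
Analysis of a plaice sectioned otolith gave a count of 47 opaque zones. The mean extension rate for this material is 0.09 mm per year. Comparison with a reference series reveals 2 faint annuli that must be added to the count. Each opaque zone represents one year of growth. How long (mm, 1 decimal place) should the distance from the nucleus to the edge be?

4.4 mm

Correcting the raw count gives 47 + 2 = 49 true opaque zones.
Length ≈ 0.09 × 49 = 4.4 mm.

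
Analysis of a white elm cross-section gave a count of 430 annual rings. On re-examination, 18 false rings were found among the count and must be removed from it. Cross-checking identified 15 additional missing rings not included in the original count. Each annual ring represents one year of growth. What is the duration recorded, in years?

True annual ring count = 430 − 18 + 15 = 427.
With a one-to-one annual ring periodicity this is 427 years.

427 years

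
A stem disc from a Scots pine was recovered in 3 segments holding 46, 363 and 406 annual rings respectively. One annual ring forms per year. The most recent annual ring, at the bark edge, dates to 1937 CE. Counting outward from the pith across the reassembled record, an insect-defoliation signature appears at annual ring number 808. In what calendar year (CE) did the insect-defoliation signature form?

Total annual rings = 46 + 363 + 406 = 815.
The insect-defoliation signature sits at annual ring 808 from the pith, so 815 − 808 = 7 annual rings formed after it.
The annual ring at the bark edge is 1937 CE, so the insect-defoliation signature dates to 1937 − 7 = 1930 CE.

1930 CE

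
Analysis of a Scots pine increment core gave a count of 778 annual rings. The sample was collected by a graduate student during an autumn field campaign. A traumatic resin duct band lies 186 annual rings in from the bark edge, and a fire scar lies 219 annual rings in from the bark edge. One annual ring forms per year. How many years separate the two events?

33 years

Separation: 219 − 186 = 33 annual rings.
At one annual ring per year, 33 years elapsed between them.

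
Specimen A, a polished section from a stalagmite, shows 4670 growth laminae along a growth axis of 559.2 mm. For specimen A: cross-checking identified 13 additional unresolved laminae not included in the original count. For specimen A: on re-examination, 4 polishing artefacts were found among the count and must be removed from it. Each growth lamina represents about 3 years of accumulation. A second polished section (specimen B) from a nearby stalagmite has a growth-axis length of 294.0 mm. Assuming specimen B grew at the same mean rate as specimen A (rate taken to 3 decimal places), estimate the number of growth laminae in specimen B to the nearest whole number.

Specimen A: true growth lamina count = 4670 − 4 + 13 = 4679.
Specimen A: at 3 years per growth lamina, 4679 × 3 = 14037 years.
A: Mean rate = 559.2 mm / 14037 years ≈ 0.040 mm per year.
Specimen B: 294.0 mm / 0.040 mm per year = 7350.00 years; at 3 years per growth lamina that is 7350.00 / 3 ≈ 2450 growth laminae.

2450 growth laminae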